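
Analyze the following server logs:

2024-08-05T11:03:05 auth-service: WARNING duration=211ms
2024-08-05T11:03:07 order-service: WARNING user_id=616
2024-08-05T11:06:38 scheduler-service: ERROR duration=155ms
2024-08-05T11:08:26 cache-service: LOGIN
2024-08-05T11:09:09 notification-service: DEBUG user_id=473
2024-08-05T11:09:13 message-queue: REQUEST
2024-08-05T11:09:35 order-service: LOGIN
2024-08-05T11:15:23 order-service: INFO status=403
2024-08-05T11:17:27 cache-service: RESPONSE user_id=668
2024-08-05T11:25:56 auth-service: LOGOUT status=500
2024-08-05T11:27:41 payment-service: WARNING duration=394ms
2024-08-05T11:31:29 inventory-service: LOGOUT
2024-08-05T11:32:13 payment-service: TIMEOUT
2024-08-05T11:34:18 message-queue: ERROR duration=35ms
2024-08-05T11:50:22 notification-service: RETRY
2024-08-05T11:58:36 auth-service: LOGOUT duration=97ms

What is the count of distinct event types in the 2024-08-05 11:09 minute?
3

To count unique event types:

1. Filter events in the minute starting at 2024-08-05 11:09
2. Extract event types from matching entries
3. Count unique types: 3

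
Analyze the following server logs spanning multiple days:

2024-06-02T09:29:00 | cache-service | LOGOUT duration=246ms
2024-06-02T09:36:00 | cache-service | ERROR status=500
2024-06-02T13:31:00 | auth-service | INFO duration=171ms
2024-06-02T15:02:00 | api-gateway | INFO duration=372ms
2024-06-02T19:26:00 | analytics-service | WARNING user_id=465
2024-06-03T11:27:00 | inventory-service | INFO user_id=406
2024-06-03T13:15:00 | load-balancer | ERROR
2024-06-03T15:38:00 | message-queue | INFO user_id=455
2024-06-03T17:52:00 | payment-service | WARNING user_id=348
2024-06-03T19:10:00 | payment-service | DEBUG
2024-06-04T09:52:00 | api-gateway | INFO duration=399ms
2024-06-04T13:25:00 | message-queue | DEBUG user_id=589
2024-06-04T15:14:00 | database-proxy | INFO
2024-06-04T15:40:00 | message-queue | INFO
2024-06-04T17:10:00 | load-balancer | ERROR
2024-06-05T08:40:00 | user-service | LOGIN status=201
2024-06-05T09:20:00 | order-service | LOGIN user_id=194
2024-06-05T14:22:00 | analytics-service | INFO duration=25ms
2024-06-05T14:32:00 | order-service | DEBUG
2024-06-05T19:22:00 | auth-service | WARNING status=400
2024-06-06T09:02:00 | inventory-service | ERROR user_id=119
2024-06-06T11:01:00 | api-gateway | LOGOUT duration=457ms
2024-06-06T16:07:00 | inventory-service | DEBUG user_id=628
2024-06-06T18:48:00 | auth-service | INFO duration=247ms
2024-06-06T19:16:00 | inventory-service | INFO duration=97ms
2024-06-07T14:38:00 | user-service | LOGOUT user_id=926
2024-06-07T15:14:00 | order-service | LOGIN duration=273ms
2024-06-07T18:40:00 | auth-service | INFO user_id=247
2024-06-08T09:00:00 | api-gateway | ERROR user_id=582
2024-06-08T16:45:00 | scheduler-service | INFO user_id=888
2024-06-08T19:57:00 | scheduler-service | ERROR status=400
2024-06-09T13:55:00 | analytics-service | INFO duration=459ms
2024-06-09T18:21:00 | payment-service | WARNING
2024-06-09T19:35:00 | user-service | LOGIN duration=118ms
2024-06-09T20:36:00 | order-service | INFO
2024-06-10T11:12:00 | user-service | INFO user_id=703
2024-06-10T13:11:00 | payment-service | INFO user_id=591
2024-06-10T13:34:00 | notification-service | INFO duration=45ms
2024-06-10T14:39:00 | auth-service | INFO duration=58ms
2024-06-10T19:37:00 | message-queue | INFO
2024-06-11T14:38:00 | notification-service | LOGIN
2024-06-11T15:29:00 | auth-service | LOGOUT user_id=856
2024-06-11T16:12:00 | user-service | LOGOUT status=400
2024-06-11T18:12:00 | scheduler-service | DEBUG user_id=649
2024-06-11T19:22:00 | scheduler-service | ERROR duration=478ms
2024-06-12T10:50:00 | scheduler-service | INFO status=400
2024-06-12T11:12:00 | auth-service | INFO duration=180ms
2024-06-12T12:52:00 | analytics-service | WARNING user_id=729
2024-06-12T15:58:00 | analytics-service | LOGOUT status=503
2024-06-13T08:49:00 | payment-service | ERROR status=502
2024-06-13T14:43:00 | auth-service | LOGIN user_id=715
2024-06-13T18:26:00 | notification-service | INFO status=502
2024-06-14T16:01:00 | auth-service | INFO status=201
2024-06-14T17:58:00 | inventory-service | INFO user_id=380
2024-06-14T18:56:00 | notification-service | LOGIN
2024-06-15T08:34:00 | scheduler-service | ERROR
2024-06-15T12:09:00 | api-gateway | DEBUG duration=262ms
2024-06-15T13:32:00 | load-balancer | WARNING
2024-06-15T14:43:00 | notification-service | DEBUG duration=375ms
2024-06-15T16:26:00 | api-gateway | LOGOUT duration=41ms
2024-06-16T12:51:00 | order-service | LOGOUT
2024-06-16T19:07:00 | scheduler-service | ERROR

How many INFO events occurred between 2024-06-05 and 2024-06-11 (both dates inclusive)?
12

To filter by date range:

1. Date range: 2024-06-05 through 2024-06-11, both dates inclusive
2. Filter for INFO events whose date falls in this range
3. Count matching events: 12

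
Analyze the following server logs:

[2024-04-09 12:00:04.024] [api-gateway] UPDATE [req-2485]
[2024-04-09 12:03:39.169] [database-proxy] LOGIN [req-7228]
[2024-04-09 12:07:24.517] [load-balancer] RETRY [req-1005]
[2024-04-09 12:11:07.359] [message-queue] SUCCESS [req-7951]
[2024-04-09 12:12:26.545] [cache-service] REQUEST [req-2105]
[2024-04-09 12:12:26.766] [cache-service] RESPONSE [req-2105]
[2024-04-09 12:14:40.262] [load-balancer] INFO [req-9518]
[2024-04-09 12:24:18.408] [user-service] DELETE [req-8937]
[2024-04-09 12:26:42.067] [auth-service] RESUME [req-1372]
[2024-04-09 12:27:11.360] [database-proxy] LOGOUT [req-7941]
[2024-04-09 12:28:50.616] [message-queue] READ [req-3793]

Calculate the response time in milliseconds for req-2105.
221

To calculate latency:

1. Find REQUEST with id req-2105: 2024-04-09 12:12:26.545
2. Find RESPONSE with id req-2105: 2024-04-09 12:12:26.766
3. Latency: 2024-04-09 12:12:26.766 - 2024-04-09 12:12:26.545 = 221ms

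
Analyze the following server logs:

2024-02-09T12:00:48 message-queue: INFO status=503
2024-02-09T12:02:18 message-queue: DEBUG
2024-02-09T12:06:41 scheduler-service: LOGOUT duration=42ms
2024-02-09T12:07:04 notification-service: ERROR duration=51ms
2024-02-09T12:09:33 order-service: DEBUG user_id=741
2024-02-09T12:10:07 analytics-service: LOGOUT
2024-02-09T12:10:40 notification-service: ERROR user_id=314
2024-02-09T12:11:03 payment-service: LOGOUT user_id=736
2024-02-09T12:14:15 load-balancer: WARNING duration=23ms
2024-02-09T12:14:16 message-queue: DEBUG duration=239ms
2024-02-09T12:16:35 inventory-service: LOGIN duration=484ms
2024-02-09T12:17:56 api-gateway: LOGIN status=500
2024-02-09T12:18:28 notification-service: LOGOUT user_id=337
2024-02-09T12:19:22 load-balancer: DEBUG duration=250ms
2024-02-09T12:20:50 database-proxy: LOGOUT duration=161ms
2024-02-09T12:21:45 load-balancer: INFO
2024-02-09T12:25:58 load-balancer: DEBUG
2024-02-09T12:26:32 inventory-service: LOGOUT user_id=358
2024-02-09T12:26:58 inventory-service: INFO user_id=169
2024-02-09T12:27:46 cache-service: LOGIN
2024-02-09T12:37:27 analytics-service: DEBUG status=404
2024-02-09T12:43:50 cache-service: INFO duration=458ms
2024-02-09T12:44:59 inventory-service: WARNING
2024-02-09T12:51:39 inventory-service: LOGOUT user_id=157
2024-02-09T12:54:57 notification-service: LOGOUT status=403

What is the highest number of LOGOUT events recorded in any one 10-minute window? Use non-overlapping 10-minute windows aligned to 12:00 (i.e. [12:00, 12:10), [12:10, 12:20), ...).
3

To find the burst window:

1. Divide the log period into non-overlapping 10-minute windows starting at 12:00
2. Count LOGOUT events in each window
3. Find the window with maximum count
4. Maximum events in a window: 3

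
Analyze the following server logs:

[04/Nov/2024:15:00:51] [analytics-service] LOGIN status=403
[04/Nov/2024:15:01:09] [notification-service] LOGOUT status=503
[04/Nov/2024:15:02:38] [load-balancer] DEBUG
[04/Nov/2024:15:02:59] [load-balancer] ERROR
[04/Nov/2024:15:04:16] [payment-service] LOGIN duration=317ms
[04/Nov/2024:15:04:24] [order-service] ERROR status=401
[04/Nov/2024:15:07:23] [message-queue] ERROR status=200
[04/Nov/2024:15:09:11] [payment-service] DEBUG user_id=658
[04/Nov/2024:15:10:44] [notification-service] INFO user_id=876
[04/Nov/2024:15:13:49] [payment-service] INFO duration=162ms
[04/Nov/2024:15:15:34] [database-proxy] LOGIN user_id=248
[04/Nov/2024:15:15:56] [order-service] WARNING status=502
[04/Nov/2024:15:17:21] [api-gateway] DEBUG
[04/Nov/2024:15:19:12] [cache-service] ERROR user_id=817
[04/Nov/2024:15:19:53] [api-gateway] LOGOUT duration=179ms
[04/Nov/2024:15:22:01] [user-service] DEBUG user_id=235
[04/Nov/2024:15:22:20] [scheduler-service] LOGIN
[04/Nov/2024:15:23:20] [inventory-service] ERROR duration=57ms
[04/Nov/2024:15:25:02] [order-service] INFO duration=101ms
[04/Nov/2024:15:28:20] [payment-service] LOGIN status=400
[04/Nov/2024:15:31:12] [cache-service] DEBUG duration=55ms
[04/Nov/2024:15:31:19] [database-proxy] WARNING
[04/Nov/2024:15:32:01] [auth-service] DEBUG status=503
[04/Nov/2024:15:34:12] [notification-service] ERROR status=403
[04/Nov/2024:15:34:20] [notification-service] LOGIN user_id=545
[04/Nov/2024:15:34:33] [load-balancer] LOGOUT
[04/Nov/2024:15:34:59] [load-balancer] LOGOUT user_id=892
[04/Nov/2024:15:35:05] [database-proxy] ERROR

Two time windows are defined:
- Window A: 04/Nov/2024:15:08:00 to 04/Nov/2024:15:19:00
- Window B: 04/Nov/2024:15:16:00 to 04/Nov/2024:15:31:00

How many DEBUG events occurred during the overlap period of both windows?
1

To find overlap events:

1. Window A: 04/Nov/2024:15:08:00 to 04/Nov/2024:15:19:00
2. Window B: 04/Nov/2024:15:16:00 to 04/Nov/2024:15:31:00
3. Overlap period: 04/Nov/2024:15:16:00 to 04/Nov/2024:15:19:00
4. Count DEBUG events in overlap: 1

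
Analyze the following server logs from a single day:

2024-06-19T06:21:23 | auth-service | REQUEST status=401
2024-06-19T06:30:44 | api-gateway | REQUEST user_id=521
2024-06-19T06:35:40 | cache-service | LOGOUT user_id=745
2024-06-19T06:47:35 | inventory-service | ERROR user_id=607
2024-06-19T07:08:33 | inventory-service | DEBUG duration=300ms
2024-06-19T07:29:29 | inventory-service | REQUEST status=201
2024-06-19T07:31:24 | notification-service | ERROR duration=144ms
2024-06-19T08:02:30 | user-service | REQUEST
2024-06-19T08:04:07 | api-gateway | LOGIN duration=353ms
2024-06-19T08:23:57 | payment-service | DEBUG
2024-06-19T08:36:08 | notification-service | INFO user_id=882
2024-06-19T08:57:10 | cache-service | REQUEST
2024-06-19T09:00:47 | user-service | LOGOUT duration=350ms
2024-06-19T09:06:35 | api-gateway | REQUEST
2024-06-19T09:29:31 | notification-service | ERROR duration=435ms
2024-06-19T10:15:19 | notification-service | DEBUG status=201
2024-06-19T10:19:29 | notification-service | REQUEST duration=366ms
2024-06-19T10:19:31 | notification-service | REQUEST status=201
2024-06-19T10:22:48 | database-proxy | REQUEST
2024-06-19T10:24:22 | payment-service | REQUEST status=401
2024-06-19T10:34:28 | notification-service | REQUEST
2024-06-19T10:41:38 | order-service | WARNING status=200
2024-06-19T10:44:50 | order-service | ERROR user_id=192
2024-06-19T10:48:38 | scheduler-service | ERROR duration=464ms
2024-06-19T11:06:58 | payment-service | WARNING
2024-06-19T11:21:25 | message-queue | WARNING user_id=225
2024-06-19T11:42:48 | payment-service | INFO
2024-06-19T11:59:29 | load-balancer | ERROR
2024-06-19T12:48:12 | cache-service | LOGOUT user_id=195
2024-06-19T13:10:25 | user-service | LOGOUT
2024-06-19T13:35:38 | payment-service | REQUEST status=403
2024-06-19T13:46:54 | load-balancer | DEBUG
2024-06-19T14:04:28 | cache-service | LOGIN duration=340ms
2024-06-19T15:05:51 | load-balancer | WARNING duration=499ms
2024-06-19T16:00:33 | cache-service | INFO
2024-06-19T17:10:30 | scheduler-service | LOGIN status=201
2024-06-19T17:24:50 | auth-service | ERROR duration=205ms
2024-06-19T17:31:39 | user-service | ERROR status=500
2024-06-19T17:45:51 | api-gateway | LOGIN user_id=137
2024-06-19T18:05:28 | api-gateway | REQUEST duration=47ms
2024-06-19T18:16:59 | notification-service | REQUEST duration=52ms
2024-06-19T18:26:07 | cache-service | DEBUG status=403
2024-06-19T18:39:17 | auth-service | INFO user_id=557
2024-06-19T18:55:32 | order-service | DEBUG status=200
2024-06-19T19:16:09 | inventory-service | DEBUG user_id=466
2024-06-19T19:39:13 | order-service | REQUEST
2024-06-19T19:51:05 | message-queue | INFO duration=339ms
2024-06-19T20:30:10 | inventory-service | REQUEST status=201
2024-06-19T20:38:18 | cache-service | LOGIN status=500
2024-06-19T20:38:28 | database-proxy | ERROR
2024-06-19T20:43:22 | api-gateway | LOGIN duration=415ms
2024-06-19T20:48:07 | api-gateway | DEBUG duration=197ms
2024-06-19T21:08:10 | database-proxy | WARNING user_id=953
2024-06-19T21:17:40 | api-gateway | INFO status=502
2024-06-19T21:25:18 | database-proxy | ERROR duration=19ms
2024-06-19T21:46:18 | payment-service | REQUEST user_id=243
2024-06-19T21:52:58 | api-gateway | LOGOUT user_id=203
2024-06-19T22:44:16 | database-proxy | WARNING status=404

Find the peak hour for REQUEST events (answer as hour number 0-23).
10

To find the peak hour:

1. Group all REQUEST events by hour
2. Count events in each hour
3. Find hour with maximum count
4. Peak hour: 10 (with 5 events)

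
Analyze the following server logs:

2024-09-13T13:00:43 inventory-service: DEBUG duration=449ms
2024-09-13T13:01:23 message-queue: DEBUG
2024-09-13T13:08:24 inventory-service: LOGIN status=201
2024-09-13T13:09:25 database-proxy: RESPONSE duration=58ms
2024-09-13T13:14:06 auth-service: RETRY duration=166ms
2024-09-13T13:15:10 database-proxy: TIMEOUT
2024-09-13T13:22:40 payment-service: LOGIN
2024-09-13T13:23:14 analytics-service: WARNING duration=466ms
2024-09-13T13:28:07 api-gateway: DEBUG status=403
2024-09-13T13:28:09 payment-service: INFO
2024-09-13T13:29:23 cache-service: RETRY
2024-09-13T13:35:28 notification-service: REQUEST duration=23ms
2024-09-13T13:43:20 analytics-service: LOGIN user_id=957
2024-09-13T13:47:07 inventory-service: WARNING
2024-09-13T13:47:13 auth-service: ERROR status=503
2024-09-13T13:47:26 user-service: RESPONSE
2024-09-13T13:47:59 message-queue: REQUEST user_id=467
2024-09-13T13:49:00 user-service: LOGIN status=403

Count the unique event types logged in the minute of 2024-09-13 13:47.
4

To count unique event types:

1. Filter events in the minute starting at 2024-09-13 13:47
2. Extract event types from matching entries
3. Count unique types: 4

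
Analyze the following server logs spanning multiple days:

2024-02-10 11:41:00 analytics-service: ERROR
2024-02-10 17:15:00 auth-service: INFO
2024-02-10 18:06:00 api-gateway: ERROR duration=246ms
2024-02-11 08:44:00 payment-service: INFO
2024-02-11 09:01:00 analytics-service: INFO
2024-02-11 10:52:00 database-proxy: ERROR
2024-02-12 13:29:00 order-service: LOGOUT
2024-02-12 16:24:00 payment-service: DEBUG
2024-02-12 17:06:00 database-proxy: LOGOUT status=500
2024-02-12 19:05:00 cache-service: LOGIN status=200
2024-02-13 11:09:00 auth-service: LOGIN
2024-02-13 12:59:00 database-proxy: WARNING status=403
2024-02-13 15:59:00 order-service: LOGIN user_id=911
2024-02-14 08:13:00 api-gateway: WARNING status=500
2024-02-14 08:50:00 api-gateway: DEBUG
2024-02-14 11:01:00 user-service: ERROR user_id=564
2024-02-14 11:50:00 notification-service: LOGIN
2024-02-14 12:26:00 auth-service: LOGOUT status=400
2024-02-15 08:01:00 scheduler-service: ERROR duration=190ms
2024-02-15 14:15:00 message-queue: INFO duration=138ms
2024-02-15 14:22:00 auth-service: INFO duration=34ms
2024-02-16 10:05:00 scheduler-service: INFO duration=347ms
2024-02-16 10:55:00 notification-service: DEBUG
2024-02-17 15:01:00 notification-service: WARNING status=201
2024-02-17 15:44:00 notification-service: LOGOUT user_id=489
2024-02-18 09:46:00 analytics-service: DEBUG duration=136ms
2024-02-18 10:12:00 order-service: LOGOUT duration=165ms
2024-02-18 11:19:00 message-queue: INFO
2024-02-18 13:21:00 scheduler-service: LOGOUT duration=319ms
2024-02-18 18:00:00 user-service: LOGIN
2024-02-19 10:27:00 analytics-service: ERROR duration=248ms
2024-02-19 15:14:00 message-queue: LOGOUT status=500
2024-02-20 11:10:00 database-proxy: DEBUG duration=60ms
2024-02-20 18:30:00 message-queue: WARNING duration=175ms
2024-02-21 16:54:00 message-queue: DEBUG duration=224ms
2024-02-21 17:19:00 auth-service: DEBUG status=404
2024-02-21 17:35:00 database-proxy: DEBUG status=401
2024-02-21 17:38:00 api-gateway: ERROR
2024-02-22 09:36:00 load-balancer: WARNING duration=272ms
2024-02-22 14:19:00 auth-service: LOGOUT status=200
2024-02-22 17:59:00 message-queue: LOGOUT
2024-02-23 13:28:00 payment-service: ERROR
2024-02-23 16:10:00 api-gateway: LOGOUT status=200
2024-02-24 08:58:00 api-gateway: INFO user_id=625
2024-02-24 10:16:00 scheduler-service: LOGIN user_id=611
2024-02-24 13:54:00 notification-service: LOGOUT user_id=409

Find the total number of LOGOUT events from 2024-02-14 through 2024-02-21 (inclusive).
5

To filter by date range:

1. Date range: 2024-02-14 through 2024-02-21, both dates inclusive
2. Filter for LOGOUT events whose date falls in this range
3. Count matching events: 5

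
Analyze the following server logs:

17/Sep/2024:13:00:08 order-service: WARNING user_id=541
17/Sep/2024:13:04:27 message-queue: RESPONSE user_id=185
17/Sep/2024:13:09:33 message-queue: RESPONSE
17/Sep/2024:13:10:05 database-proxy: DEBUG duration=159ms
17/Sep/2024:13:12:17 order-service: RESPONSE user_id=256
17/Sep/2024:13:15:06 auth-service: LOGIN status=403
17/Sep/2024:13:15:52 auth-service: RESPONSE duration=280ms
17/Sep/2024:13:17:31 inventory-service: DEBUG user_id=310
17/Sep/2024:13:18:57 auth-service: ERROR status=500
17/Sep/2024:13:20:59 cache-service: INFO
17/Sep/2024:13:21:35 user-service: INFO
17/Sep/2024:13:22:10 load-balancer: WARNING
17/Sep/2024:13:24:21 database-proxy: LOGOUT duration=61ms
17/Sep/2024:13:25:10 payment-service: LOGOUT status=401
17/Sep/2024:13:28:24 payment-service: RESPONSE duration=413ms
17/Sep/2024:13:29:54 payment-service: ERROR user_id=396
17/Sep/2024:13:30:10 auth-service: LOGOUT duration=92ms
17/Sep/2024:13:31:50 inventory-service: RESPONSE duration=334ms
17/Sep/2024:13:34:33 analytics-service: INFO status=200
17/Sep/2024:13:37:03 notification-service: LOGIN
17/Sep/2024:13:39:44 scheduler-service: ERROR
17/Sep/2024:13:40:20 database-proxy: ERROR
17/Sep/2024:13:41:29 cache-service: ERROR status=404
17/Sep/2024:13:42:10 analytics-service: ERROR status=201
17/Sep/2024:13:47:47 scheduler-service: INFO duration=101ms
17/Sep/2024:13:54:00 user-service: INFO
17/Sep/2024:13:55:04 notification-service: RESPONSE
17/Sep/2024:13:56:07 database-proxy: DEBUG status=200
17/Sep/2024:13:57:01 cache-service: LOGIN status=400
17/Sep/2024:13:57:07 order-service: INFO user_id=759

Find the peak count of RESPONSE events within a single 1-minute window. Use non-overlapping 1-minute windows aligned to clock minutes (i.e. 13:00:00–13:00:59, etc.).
1

To find the burst window:

1. Divide the log period into non-overlapping 1-minute windows starting at 13:00
2. Count RESPONSE events in each window
3. Find the window with maximum count
4. Maximum events in a window: 1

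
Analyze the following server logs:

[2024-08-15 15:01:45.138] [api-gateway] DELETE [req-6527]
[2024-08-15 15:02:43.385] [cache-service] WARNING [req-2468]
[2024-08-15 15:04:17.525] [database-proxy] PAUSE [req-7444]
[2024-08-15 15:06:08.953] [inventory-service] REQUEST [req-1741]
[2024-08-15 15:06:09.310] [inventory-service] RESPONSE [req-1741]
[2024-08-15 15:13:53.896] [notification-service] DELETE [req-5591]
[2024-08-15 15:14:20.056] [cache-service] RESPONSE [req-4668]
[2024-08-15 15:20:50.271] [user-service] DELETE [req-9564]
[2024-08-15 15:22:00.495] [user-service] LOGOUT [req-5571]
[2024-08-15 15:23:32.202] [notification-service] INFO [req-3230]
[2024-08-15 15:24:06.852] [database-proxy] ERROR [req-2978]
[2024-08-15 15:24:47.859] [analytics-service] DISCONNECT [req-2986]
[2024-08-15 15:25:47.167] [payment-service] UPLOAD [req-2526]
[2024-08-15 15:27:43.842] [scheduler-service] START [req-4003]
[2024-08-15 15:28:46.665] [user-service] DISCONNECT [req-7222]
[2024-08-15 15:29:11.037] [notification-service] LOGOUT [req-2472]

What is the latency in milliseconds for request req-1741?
357

To calculate latency:

1. Find REQUEST with id req-1741: 2024-08-15 15:06:08.953
2. Find RESPONSE with id req-1741: 2024-08-15 15:06:09.310
3. Latency: 2024-08-15 15:06:09.310 - 2024-08-15 15:06:08.953 = 357ms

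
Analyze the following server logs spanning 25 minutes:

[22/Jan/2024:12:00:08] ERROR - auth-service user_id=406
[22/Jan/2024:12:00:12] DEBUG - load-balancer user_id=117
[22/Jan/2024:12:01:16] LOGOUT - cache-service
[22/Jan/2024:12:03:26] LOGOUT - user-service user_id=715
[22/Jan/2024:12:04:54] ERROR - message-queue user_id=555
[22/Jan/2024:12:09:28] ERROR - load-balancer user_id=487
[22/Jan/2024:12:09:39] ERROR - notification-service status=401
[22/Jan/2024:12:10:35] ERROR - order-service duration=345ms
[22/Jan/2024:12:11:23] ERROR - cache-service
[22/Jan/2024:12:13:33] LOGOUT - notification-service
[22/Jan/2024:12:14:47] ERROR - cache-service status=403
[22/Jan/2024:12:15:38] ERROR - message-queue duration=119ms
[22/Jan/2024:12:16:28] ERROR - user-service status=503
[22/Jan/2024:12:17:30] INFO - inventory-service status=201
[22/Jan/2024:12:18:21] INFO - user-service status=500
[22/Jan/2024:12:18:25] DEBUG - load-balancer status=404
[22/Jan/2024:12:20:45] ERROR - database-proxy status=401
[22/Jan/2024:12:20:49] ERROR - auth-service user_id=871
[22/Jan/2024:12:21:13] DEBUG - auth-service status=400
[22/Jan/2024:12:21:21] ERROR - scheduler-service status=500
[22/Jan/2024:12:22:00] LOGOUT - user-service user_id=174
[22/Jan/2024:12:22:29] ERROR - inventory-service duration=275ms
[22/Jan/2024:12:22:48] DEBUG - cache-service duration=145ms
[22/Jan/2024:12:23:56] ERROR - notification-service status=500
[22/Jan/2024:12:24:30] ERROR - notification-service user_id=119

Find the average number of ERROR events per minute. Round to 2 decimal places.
0.6

To calculate the rate:

1. Count total ERROR events: 15
2. Total time period: 25 minutes
3. Rate = 15 / 25 = 0.6 events per minute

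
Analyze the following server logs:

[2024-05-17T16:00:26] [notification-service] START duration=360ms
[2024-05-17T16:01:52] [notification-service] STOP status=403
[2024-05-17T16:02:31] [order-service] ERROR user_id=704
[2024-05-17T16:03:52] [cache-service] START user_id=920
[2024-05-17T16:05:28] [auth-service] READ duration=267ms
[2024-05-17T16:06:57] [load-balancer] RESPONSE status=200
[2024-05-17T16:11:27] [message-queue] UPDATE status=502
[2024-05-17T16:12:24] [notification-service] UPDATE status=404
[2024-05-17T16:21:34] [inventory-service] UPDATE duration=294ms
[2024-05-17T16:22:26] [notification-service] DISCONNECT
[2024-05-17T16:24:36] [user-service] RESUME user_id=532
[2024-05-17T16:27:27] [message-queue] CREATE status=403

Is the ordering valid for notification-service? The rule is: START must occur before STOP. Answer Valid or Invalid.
Valid

To validate ordering:

1. Required order: START → STOP
2. Rule: START must occur before STOP
3. Check actual order of events for notification-service
4. Result: Valid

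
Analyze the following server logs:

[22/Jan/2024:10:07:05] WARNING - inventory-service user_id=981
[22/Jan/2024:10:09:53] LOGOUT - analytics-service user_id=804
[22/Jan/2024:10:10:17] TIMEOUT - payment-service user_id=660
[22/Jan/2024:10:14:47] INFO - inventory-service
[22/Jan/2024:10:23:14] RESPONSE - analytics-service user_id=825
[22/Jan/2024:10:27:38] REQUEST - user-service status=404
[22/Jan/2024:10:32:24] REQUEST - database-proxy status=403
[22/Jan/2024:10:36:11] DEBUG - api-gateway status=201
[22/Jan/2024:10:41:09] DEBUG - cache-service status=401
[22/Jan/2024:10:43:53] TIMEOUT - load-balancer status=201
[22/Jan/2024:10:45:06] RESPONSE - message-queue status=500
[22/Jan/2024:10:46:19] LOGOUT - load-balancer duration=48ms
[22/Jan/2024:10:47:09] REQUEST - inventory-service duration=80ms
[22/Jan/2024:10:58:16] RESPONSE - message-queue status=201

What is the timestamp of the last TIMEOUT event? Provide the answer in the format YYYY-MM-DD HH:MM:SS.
2024-01-22 10:43:53

To find the last event:

1. Filter for all TIMEOUT events
2. Sort by timestamp
3. Select the last one
4. Timestamp: 2024-01-22 10:43:53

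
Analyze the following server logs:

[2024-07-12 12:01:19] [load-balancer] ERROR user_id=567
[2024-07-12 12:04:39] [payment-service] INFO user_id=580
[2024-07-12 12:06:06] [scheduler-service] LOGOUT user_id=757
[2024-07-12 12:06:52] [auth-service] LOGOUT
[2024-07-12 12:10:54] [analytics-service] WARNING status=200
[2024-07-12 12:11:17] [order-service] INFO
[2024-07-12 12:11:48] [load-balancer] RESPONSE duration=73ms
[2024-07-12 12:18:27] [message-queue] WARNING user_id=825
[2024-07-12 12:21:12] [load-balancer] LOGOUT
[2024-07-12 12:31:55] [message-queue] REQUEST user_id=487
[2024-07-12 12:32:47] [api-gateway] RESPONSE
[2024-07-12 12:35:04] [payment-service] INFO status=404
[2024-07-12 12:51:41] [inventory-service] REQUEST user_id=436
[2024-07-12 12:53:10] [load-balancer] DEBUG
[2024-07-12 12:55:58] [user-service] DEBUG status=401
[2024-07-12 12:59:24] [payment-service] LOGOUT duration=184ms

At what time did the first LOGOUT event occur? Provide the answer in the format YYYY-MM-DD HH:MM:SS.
2024-07-12 12:06:06

To find the first event:

1. Filter for all LOGOUT events
2. Sort by timestamp
3. Select the first one
4. Timestamp: 2024-07-12 12:06:06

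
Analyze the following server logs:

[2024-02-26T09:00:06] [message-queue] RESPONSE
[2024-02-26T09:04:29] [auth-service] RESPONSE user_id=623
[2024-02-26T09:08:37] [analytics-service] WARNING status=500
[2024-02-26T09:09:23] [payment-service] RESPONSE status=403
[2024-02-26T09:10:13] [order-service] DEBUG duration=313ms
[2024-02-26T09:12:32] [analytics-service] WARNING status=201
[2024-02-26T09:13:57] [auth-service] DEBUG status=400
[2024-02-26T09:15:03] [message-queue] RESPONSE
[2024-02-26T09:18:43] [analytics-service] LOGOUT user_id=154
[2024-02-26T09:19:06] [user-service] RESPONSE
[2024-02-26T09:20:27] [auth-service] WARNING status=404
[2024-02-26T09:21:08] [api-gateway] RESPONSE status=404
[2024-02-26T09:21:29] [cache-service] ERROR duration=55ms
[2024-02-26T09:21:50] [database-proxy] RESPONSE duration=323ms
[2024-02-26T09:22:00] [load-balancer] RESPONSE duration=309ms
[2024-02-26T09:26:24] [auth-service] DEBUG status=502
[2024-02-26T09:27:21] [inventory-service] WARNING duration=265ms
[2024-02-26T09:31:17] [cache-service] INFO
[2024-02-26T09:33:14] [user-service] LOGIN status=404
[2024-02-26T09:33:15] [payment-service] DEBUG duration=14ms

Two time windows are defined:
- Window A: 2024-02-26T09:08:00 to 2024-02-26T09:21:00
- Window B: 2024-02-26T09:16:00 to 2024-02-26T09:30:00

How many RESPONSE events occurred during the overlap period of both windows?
1

To find overlap events:

1. Window A: 2024-02-26T09:08:00 to 2024-02-26T09:21:00
2. Window B: 2024-02-26T09:16:00 to 2024-02-26T09:30:00
3. Overlap period: 2024-02-26T09:16:00 to 2024-02-26T09:21:00
4. Count RESPONSE events in overlap: 1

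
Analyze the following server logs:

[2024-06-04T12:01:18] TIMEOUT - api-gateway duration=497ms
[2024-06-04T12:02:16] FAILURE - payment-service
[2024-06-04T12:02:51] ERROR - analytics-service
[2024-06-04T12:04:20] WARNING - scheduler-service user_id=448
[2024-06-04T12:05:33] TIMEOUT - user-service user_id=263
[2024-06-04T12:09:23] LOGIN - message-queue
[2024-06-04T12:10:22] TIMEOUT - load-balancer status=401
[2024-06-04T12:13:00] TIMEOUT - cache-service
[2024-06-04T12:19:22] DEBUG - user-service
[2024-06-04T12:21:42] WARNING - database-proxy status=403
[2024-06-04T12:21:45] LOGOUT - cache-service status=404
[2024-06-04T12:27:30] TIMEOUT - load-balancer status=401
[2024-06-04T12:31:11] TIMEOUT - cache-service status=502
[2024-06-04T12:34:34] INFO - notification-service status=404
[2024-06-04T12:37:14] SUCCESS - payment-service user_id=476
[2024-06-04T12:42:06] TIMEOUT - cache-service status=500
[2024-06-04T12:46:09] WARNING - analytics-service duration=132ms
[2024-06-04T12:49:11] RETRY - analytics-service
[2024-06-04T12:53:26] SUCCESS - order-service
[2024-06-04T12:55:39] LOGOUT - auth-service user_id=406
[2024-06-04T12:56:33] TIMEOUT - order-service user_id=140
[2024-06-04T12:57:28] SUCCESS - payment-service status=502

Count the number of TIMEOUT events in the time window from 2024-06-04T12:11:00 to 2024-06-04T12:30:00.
2

To count events in the time window:

1. Window boundaries: 2024-06-04T12:11:00 to 2024-06-04T12:30:00
2. Filter for TIMEOUT events within this window
3. Count matching events: 2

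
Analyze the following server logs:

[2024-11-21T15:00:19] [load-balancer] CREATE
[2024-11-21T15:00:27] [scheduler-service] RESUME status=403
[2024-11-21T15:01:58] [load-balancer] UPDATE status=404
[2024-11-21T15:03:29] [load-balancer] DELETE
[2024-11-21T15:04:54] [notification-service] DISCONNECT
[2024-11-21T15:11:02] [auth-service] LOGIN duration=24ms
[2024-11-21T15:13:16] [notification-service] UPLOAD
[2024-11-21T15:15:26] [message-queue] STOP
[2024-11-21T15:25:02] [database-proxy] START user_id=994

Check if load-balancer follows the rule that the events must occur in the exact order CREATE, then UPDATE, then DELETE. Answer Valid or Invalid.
Valid

To validate ordering:

1. Required order: CREATE → UPDATE → DELETE
2. Rule: the events must occur in the exact order CREATE, then UPDATE, then DELETE
3. Check actual order of events for load-balancer
4. Result: Valid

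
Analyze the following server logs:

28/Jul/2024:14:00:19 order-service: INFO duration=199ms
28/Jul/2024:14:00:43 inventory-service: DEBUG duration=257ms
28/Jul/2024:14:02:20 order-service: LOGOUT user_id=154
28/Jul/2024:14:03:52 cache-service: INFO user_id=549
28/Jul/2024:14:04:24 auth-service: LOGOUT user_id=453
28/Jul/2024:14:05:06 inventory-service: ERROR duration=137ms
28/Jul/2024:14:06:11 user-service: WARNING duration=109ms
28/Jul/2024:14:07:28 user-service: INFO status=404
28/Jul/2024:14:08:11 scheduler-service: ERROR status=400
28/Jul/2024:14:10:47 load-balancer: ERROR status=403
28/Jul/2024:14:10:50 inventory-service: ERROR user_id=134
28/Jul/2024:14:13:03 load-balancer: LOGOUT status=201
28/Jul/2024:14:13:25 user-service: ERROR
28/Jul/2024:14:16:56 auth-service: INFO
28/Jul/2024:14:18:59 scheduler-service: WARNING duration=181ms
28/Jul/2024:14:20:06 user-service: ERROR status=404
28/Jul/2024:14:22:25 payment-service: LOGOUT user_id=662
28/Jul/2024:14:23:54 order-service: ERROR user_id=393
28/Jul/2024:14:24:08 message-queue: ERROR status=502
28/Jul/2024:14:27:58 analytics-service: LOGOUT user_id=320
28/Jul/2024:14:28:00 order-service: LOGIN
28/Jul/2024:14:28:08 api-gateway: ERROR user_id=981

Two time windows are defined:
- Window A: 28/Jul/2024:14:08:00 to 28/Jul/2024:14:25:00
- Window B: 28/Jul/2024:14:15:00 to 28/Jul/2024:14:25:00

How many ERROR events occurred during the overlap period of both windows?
3

To find overlap events:

1. Window A: 28/Jul/2024:14:08:00 to 28/Jul/2024:14:25:00
2. Window B: 28/Jul/2024:14:15:00 to 28/Jul/2024:14:25:00
3. Overlap period: 28/Jul/2024:14:15:00 to 28/Jul/2024:14:25:00
4. Count ERROR events in overlap: 3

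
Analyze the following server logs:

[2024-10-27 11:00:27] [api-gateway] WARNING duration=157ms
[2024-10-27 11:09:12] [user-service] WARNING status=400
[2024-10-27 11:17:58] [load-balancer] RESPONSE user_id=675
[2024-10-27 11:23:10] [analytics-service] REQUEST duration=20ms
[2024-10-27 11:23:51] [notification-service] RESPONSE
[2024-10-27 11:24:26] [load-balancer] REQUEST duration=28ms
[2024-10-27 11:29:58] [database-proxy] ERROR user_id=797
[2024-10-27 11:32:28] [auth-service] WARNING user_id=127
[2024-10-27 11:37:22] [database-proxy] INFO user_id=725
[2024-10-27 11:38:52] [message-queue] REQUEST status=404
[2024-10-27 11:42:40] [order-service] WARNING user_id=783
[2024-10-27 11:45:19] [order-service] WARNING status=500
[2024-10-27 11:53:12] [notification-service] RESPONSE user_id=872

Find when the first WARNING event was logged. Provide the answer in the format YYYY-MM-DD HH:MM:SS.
2024-10-27 11:00:27

To find the first event:

1. Filter for all WARNING events
2. Sort by timestamp
3. Select the first one
4. Timestamp: 2024-10-27 11:00:27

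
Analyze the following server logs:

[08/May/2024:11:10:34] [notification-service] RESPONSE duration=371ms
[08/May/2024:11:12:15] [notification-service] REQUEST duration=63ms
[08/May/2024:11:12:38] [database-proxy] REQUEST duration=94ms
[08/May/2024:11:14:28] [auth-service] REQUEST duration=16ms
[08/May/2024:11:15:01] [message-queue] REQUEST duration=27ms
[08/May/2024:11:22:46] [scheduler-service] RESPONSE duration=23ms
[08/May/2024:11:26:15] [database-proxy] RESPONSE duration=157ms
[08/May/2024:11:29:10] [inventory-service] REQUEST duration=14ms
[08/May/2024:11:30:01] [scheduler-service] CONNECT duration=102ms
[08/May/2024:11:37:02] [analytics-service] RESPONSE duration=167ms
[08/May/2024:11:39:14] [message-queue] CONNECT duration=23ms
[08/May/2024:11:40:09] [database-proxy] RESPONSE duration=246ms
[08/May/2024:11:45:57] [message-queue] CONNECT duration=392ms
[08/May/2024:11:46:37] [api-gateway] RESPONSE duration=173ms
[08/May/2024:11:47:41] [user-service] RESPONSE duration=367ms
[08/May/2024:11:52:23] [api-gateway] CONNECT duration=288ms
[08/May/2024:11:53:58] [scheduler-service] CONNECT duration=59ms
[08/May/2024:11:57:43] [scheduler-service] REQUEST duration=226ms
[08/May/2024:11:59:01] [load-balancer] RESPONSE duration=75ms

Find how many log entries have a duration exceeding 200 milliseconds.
6

To count timeouts:

1. Threshold: 200ms
2. Extract duration from each log entry
3. Count entries where duration > 200
4. Timeout count: 6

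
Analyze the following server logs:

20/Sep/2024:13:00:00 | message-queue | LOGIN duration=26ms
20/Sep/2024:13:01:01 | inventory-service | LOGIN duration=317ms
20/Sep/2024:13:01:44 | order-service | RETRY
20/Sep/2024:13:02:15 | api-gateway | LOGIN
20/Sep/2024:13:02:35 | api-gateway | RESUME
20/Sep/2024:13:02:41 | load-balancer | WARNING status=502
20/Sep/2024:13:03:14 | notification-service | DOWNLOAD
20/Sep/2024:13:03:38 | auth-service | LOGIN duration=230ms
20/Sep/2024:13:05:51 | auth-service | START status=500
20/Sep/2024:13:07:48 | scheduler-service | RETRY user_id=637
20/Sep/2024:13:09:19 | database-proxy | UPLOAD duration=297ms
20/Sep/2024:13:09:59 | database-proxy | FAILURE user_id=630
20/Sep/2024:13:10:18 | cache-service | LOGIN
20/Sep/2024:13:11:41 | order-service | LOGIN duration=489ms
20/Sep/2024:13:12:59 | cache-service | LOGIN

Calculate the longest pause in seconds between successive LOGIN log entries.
400

To find the longest gap:

1. Extract all LOGIN events in chronological order
2. Calculate time differences between consecutive events
3. Find the maximum difference
4. Longest gap: 400 seconds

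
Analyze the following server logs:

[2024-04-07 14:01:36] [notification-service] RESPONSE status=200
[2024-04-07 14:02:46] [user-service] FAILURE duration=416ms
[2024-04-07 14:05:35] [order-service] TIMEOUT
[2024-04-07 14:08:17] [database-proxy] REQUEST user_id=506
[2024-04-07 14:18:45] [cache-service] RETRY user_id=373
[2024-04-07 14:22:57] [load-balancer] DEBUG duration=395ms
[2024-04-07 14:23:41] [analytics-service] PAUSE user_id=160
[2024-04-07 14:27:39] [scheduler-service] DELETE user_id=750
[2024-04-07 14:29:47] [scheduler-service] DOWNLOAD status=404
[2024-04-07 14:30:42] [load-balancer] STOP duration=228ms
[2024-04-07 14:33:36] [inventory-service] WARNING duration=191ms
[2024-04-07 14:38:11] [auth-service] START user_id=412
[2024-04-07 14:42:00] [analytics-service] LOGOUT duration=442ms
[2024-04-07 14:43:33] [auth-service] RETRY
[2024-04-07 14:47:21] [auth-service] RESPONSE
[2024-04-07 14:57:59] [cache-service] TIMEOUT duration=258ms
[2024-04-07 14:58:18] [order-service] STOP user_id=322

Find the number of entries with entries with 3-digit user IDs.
6

To find matching entries:

1. Pattern to match: entries with 3-digit user IDs
2. Scan each log entry for the pattern
3. Count matches: 6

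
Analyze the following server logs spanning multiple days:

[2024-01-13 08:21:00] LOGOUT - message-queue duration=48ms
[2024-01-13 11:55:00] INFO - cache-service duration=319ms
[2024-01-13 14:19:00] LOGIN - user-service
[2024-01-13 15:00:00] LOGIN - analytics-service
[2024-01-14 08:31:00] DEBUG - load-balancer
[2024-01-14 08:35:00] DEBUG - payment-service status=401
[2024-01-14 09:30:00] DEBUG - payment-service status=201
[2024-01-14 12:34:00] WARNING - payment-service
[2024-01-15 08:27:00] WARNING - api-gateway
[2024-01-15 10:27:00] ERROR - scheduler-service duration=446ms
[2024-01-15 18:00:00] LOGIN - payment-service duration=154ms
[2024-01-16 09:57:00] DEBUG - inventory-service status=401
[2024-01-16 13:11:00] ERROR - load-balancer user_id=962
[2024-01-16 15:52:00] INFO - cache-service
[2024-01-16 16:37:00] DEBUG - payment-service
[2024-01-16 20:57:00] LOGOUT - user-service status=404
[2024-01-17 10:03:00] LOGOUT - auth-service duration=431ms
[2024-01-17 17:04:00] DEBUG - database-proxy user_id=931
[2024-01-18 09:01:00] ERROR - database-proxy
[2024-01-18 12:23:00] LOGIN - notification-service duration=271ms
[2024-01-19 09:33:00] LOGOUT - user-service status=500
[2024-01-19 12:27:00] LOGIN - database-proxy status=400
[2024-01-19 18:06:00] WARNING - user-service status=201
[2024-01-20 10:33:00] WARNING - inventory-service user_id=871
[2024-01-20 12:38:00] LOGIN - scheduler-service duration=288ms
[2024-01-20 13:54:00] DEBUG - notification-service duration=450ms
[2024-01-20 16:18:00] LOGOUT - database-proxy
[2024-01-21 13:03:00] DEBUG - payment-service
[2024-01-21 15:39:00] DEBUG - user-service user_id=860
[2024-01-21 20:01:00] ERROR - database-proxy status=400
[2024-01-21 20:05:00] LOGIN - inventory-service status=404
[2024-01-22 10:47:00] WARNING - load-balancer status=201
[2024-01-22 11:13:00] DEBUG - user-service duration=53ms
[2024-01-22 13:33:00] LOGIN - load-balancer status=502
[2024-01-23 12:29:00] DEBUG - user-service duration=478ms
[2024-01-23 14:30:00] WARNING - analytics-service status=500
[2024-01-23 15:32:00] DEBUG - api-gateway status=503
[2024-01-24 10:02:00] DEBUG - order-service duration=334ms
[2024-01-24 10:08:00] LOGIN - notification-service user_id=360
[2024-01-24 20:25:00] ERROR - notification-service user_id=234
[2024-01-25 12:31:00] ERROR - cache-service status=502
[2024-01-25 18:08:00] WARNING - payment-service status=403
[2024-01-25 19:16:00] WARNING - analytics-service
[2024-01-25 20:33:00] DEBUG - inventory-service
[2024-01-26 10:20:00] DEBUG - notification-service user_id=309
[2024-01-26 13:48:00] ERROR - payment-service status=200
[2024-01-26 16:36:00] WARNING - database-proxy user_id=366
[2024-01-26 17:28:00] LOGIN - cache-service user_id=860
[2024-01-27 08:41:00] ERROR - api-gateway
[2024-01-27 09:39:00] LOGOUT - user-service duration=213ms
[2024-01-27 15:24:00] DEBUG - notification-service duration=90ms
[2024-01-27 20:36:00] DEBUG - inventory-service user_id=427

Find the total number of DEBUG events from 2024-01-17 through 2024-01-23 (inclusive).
7

To filter by date range:

1. Date range: 2024-01-17 through 2024-01-23, both dates inclusive
2. Filter for DEBUG events whose date falls in this range
3. Count matching events: 7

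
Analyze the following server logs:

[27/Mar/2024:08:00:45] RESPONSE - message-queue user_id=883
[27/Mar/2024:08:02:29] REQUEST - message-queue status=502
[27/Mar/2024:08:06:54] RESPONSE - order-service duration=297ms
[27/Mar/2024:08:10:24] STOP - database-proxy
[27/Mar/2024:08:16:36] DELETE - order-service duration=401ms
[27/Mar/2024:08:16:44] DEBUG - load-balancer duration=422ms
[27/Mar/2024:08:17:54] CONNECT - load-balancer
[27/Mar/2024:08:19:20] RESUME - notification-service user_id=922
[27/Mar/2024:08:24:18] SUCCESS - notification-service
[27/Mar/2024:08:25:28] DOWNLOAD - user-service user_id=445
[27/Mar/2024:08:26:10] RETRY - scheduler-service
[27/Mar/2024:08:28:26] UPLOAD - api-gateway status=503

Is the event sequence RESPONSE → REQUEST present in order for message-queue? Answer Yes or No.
Yes

To verify sequence order:

1. Find all events in sequence RESPONSE → REQUEST for message-queue
2. Extract their timestamps
3. Check if timestamps are in ascending order
4. Result: Yes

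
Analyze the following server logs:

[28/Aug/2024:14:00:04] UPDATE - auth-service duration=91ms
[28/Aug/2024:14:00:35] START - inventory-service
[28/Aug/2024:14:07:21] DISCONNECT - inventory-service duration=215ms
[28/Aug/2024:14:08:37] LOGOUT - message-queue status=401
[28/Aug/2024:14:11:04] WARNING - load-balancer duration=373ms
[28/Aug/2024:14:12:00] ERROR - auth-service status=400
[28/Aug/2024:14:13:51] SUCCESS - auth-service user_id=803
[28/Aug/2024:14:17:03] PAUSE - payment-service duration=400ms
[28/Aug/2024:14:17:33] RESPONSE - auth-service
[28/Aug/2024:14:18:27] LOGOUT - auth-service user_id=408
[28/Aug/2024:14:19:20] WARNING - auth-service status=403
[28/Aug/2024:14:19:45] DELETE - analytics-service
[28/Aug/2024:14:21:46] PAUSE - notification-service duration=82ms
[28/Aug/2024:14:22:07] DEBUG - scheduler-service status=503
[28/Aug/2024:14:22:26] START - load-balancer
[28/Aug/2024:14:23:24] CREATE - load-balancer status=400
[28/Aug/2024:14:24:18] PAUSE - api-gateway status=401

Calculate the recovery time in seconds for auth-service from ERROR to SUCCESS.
111

To calculate recovery time:

1. Find ERROR event for auth-service: 28/Aug/2024:14:12:00
2. Find next SUCCESS event for auth-service: 28/Aug/2024:14:13:51
3. Recovery time: 28/Aug/2024:14:13:51 - 28/Aug/2024:14:12:00 = 111 seconds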